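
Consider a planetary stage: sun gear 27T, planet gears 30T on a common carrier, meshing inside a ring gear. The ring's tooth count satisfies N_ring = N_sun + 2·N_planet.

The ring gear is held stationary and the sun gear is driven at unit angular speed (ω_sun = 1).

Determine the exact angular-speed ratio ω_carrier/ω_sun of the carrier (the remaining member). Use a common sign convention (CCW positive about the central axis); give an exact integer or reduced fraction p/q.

9/38

N_ring = 27 + 2·30 = 87
27(ω_s−ω_c) = −87(ω_r−ω_c),  ω_r=0, ω_s=1
27(1−ω_c) = −87(0−ω_c)  ⇒  114ω_c = 27  ⇒  ω_c = 9/38
ω_c/ω_s = 9/38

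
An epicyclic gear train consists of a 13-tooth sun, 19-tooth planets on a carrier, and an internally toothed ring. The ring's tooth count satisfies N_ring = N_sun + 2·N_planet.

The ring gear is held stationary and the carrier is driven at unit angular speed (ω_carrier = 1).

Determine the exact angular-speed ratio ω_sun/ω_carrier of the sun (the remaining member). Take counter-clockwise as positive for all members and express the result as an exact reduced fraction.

N_ring = 13 + 2·19 = 51
13(ω_s−ω_c) = −51(ω_r−ω_c),  ω_r=0, ω_c=1
ω_s = 1 − (51/13)(0−1) = 64/13
ω_s/ω_c = 64/13

64/13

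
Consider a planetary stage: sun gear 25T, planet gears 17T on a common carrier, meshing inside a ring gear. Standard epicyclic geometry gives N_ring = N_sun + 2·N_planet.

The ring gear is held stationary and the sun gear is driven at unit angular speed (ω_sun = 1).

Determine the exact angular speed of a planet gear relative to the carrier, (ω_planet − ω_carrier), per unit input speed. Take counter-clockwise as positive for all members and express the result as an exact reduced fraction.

-1475/1428

N_ring = 25 + 2·17 = 59
25(ω_s−ω_c) = −59(ω_r−ω_c),  ω_r=0, ω_s=1
25(1−ω_c) = −59(0−ω_c)  ⇒  84ω_c = 25  ⇒  ω_c = 25/84
sun–planet: 25·(1−25/84) = −17·(ω_p−ω_c)  ⇒  ω_p−ω_c = −(25/17)·(59/84) = -1475/1428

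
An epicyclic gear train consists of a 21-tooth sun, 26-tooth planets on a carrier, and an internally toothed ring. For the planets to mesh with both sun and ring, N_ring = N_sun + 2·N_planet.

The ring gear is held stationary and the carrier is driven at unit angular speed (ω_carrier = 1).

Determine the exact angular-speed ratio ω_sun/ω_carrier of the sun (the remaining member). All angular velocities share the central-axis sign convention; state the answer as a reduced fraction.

94/21

N_ring = 21 + 2·26 = 73
21(ω_s−ω_c) = −73(ω_r−ω_c),  ω_r=0, ω_c=1
ω_s = 1 − (73/21)(0−1) = 94/21
ω_s/ω_c = 94/21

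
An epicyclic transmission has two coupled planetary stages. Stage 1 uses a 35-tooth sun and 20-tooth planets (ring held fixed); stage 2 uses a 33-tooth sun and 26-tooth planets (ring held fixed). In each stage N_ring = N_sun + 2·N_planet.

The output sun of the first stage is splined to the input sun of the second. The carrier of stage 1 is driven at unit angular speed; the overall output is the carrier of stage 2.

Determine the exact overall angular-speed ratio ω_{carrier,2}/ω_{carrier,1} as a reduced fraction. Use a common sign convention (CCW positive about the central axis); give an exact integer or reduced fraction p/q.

363/413

Stage 1: N_ring = 35 + 2·20 = 75
Stage 1: 35(ω_s−ω_c) = −75(ω_r−ω_c),  ω_r=0, ω_c=1
Stage 1: ω_s = 1 − (75/35)(0−1) = 22/7
  ⇒ ω_s¹/ω_c¹ = 22/7
Stage 2: N_ring = 33 + 2·26 = 85
Stage 2: 33(ω_s−ω_c) = −85(ω_r−ω_c),  ω_r=0, ω_s=1
Stage 2: 33(1−ω_c) = −85(0−ω_c)  ⇒  118ω_c = 33  ⇒  ω_c = 33/118
  ⇒ ω_c²/ω_s² = 33/118
Coupling ω_s² = ω_s¹ ⇒ overall = 22/7 × 33/118 = 363/413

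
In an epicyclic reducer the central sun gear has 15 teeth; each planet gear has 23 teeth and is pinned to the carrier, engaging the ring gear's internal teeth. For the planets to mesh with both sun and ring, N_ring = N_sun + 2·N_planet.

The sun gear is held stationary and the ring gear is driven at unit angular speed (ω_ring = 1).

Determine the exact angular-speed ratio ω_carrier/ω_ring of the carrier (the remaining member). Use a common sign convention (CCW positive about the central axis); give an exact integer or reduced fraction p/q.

61/76

N_ring = 15 + 2·23 = 61
15(ω_s−ω_c) = −61(ω_r−ω_c),  ω_s=0, ω_r=1
15(0−ω_c) = −61(1−ω_c)  ⇒  76ω_c = 61  ⇒  ω_c = 61/76
ω_c/ω_r = 61/76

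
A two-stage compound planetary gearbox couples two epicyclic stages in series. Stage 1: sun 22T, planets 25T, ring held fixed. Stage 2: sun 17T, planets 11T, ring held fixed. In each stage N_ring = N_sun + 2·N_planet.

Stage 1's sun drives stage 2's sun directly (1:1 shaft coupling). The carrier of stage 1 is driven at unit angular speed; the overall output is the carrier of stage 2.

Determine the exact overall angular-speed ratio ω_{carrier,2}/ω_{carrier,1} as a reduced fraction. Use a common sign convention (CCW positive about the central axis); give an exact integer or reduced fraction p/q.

799/616

Stage 1: N_ring = 22 + 2·25 = 72
Stage 1: 22(ω_s−ω_c) = −72(ω_r−ω_c),  ω_r=0, ω_c=1
Stage 1: ω_s = 1 − (72/22)(0−1) = 47/11
  ⇒ ω_s¹/ω_c¹ = 47/11
Stage 2: N_ring = 17 + 2·11 = 39
Stage 2: 17(ω_s−ω_c) = −39(ω_r−ω_c),  ω_r=0, ω_s=1
Stage 2: 17(1−ω_c) = −39(0−ω_c)  ⇒  56ω_c = 17  ⇒  ω_c = 17/56
  ⇒ ω_c²/ω_s² = 17/56
Coupling ω_s² = ω_s¹ ⇒ overall = 47/11 × 17/56 = 799/616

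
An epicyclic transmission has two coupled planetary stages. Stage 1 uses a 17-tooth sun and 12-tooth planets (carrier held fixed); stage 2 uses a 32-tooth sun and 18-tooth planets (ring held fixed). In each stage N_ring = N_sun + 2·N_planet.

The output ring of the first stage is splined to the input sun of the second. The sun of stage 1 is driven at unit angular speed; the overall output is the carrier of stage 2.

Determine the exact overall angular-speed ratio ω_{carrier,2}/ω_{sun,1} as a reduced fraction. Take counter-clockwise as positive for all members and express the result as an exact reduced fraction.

-136/1025

Stage 1: N_ring = 17 + 2·12 = 41
Stage 1: 17(ω_s−ω_c) = −41(ω_r−ω_c),  ω_c=0, ω_s=1
Stage 1: ω_r = 0 − (17/41)(1−0) = -17/41
  ⇒ ω_r¹/ω_s¹ = -17/41
Stage 2: N_ring = 32 + 2·18 = 68
Stage 2: 32(ω_s−ω_c) = −68(ω_r−ω_c),  ω_r=0, ω_s=1
Stage 2: 32(1−ω_c) = −68(0−ω_c)  ⇒  100ω_c = 32  ⇒  ω_c = 8/25
  ⇒ ω_c²/ω_s² = 8/25
Coupling ω_s² = ω_r¹ ⇒ overall = -17/41 × 8/25 = -136/1025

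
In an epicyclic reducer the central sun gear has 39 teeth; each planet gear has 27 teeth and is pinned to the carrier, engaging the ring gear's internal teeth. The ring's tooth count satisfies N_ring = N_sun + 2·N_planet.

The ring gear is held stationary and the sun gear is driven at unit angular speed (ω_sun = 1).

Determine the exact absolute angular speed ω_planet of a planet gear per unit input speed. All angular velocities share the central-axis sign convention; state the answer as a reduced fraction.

-13/18

N_ring = 39 + 2·27 = 93
39(ω_s−ω_c) = −93(ω_r−ω_c),  ω_r=0, ω_s=1
39(1−ω_c) = −93(0−ω_c)  ⇒  132ω_c = 39  ⇒  ω_c = 13/44
sun–planet: 39·(1−13/44) = −27·(ω_p−ω_c)  ⇒  ω_p−ω_c = −(39/27)·(31/44) = -403/396
ω_p = 13/44 − 403/396 = -13/18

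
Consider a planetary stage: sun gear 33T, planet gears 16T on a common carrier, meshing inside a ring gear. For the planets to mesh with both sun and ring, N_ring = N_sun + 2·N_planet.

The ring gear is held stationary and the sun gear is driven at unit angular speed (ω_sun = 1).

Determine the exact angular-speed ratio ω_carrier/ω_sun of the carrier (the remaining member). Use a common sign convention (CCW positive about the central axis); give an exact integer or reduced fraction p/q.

N_ring = 33 + 2·16 = 65
33(ω_s−ω_c) = −65(ω_r−ω_c),  ω_r=0, ω_s=1
33(1−ω_c) = −65(0−ω_c)  ⇒  98ω_c = 33  ⇒  ω_c = 33/98
ω_c/ω_s = 33/98

33/98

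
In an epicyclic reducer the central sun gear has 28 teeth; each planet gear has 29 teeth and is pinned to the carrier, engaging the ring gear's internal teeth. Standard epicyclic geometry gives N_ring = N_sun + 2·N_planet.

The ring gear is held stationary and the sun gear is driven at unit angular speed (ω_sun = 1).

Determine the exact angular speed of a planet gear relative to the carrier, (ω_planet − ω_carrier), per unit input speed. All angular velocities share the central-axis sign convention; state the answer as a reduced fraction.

-1204/1653

N_ring = 28 + 2·29 = 86
28(ω_s−ω_c) = −86(ω_r−ω_c),  ω_r=0, ω_s=1
28(1−ω_c) = −86(0−ω_c)  ⇒  114ω_c = 28  ⇒  ω_c = 14/57
sun–planet: 28·(1−14/57) = −29·(ω_p−ω_c)  ⇒  ω_p−ω_c = −(28/29)·(43/57) = -1204/1653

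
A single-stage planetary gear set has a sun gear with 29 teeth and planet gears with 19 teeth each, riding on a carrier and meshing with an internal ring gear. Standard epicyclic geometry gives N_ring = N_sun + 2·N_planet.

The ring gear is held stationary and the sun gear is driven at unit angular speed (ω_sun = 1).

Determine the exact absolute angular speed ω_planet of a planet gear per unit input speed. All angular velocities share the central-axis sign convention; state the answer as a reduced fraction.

-29/38

N_ring = 29 + 2·19 = 67
29(ω_s−ω_c) = −67(ω_r−ω_c),  ω_r=0, ω_s=1
29(1−ω_c) = −67(0−ω_c)  ⇒  96ω_c = 29  ⇒  ω_c = 29/96
sun–planet: 29·(1−29/96) = −19·(ω_p−ω_c)  ⇒  ω_p−ω_c = −(29/19)·(67/96) = -1943/1824
ω_p = 29/96 − 1943/1824 = -29/38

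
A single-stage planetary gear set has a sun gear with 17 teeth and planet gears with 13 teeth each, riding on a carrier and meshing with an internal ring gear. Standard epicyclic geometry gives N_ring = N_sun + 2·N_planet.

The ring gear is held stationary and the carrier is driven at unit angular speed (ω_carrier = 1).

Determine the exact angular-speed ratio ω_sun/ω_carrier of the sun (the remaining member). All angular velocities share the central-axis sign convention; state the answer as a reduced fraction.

N_ring = 17 + 2·13 = 43
17(ω_s−ω_c) = −43(ω_r−ω_c),  ω_r=0, ω_c=1
ω_s = 1 − (43/17)(0−1) = 60/17
ω_s/ω_c = 60/17

60/17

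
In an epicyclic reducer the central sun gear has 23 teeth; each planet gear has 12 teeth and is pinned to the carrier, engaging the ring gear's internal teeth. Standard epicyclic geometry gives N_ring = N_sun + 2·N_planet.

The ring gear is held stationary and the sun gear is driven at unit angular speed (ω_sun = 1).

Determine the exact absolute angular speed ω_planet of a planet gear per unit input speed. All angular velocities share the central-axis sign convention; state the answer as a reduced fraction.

N_ring = 23 + 2·12 = 47
23(ω_s−ω_c) = −47(ω_r−ω_c),  ω_r=0, ω_s=1
23(1−ω_c) = −47(0−ω_c)  ⇒  70ω_c = 23  ⇒  ω_c = 23/70
sun–planet: 23·(1−23/70) = −12·(ω_p−ω_c)  ⇒  ω_p−ω_c = −(23/12)·(47/70) = -1081/840
ω_p = 23/70 − 1081/840 = -23/24

-23/24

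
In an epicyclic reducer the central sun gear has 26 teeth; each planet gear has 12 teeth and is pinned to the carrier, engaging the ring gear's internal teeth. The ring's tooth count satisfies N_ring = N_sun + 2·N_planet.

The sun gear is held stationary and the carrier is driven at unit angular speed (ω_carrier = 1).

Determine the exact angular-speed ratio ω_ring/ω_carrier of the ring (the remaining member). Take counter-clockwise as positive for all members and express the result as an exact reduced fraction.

N_ring = 26 + 2·12 = 50
26(ω_s−ω_c) = −50(ω_r−ω_c),  ω_s=0, ω_c=1
ω_r = 1 − (26/50)(0−1) = 38/25
ω_r/ω_c = 38/25

38/25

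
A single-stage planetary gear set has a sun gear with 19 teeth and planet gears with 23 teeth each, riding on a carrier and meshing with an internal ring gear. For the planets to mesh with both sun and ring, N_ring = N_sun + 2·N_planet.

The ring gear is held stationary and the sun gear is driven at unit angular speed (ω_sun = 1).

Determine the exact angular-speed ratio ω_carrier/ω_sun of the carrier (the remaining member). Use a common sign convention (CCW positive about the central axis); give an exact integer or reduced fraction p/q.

19/84

N_ring = 19 + 2·23 = 65
19(ω_s−ω_c) = −65(ω_r−ω_c),  ω_r=0, ω_s=1
19(1−ω_c) = −65(0−ω_c)  ⇒  84ω_c = 19  ⇒  ω_c = 19/84
ω_c/ω_s = 19/84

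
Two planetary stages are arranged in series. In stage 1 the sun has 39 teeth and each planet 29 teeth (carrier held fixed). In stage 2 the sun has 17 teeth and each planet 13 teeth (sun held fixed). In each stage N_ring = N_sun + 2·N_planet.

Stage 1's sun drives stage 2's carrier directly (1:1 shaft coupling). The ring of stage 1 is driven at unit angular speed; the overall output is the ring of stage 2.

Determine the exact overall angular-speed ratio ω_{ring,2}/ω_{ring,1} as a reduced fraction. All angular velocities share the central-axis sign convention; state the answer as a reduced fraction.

Stage 1: N_ring = 39 + 2·29 = 97
Stage 1: 39(ω_s−ω_c) = −97(ω_r−ω_c),  ω_c=0, ω_r=1
Stage 1: ω_s = 0 − (97/39)(1−0) = -97/39
  ⇒ ω_s¹/ω_r¹ = -97/39
Stage 2: N_ring = 17 + 2·13 = 43
Stage 2: 17(ω_s−ω_c) = −43(ω_r−ω_c),  ω_s=0, ω_c=1
Stage 2: ω_r = 1 − (17/43)(0−1) = 60/43
  ⇒ ω_r²/ω_c² = 60/43
Coupling ω_c² = ω_s¹ ⇒ overall = -97/39 × 60/43 = -1940/559

-1940/559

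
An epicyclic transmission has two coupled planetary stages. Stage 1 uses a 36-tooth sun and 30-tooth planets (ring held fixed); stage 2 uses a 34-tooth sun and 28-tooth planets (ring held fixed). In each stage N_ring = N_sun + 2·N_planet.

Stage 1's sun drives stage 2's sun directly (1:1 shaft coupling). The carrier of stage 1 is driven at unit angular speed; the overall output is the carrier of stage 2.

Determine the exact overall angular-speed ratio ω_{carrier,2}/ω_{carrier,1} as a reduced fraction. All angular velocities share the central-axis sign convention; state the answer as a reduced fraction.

Stage 1: N_ring = 36 + 2·30 = 96
Stage 1: 36(ω_s−ω_c) = −96(ω_r−ω_c),  ω_r=0, ω_c=1
Stage 1: ω_s = 1 − (96/36)(0−1) = 11/3
  ⇒ ω_s¹/ω_c¹ = 11/3
Stage 2: N_ring = 34 + 2·28 = 90
Stage 2: 34(ω_s−ω_c) = −90(ω_r−ω_c),  ω_r=0, ω_s=1
Stage 2: 34(1−ω_c) = −90(0−ω_c)  ⇒  124ω_c = 34  ⇒  ω_c = 17/62
  ⇒ ω_c²/ω_s² = 17/62
Coupling ω_s² = ω_s¹ ⇒ overall = 11/3 × 17/62 = 187/186

187/186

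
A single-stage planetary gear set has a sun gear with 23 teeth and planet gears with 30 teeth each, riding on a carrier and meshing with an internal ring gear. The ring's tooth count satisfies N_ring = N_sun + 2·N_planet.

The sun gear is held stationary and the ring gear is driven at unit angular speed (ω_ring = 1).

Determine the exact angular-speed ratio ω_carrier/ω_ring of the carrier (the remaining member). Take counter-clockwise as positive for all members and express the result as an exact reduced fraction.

83/106

N_ring = 23 + 2·30 = 83
23(ω_s−ω_c) = −83(ω_r−ω_c),  ω_s=0, ω_r=1
23(0−ω_c) = −83(1−ω_c)  ⇒  106ω_c = 83  ⇒  ω_c = 83/106
ω_c/ω_r = 83/106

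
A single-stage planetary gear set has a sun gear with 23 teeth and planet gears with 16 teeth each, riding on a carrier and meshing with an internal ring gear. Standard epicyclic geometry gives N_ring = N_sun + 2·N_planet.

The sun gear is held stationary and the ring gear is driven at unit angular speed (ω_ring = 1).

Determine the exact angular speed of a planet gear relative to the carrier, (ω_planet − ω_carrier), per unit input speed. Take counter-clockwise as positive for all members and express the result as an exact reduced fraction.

N_ring = 23 + 2·16 = 55
23(ω_s−ω_c) = −55(ω_r−ω_c),  ω_s=0, ω_r=1
23(0−ω_c) = −55(1−ω_c)  ⇒  78ω_c = 55  ⇒  ω_c = 55/78
sun–planet: 23·(0−55/78) = −16·(ω_p−ω_c)  ⇒  ω_p−ω_c = −(23/16)·(-55/78) = 1265/1248

1265/1248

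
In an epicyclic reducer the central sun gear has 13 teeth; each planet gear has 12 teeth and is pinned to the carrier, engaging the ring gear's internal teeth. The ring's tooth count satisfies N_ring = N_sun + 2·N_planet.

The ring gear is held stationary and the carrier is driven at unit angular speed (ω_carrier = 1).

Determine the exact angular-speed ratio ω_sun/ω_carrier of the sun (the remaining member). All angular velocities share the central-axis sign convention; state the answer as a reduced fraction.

N_ring = 13 + 2·12 = 37
13(ω_s−ω_c) = −37(ω_r−ω_c),  ω_r=0, ω_c=1
ω_s = 1 − (37/13)(0−1) = 50/13
ω_s/ω_c = 50/13

50/13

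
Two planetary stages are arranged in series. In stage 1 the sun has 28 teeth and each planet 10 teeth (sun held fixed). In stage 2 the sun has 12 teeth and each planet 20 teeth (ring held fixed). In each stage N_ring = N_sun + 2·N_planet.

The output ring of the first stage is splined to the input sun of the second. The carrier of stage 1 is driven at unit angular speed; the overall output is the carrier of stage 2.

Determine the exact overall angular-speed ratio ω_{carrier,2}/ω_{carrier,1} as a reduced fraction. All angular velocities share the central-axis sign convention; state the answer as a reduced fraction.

19/64

Stage 1: N_ring = 28 + 2·10 = 48
Stage 1: 28(ω_s−ω_c) = −48(ω_r−ω_c),  ω_s=0, ω_c=1
Stage 1: ω_r = 1 − (28/48)(0−1) = 19/12
  ⇒ ω_r¹/ω_c¹ = 19/12
Stage 2: N_ring = 12 + 2·20 = 52
Stage 2: 12(ω_s−ω_c) = −52(ω_r−ω_c),  ω_r=0, ω_s=1
Stage 2: 12(1−ω_c) = −52(0−ω_c)  ⇒  64ω_c = 12  ⇒  ω_c = 3/16
  ⇒ ω_c²/ω_s² = 3/16
Coupling ω_s² = ω_r¹ ⇒ overall = 19/12 × 3/16 = 19/64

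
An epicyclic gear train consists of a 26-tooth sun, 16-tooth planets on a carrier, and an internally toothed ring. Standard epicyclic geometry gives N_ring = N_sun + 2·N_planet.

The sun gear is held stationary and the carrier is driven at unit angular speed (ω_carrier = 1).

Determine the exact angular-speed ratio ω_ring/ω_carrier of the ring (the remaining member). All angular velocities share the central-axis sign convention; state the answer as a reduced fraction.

42/29

N_ring = 26 + 2·16 = 58
26(ω_s−ω_c) = −58(ω_r−ω_c),  ω_s=0, ω_c=1
ω_r = 1 − (26/58)(0−1) = 42/29
ω_r/ω_c = 42/29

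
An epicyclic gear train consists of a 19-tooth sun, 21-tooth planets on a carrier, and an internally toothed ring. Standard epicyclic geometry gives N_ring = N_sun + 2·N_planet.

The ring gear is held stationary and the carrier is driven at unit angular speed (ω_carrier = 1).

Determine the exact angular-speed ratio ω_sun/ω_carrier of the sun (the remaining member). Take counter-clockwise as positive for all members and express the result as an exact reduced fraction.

N_ring = 19 + 2·21 = 61
19(ω_s−ω_c) = −61(ω_r−ω_c),  ω_r=0, ω_c=1
ω_s = 1 − (61/19)(0−1) = 80/19
ω_s/ω_c = 80/19

80/19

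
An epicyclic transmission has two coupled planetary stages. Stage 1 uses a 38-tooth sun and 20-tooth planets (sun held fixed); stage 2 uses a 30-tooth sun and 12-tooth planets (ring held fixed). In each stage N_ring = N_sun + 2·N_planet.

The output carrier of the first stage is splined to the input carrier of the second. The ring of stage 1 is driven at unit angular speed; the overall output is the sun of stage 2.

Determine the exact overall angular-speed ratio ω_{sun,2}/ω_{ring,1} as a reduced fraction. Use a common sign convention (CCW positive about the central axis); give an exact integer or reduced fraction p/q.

273/145

Stage 1: N_ring = 38 + 2·20 = 78
Stage 1: 38(ω_s−ω_c) = −78(ω_r−ω_c),  ω_s=0, ω_r=1
Stage 1: 38(0−ω_c) = −78(1−ω_c)  ⇒  116ω_c = 78  ⇒  ω_c = 39/58
  ⇒ ω_c¹/ω_r¹ = 39/58
Stage 2: N_ring = 30 + 2·12 = 54
Stage 2: 30(ω_s−ω_c) = −54(ω_r−ω_c),  ω_r=0, ω_c=1
Stage 2: ω_s = 1 − (54/30)(0−1) = 14/5
  ⇒ ω_s²/ω_c² = 14/5
Coupling ω_c² = ω_c¹ ⇒ overall = 39/58 × 14/5 = 273/145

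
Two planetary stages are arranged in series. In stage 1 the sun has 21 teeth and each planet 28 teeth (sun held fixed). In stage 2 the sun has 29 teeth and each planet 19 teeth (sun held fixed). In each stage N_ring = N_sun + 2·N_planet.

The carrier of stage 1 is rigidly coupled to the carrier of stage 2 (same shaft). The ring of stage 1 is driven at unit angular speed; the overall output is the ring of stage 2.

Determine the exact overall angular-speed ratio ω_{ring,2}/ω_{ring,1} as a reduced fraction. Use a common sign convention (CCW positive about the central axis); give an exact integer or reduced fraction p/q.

Stage 1: N_ring = 21 + 2·28 = 77
Stage 1: 21(ω_s−ω_c) = −77(ω_r−ω_c),  ω_s=0, ω_r=1
Stage 1: 21(0−ω_c) = −77(1−ω_c)  ⇒  98ω_c = 77  ⇒  ω_c = 11/14
  ⇒ ω_c¹/ω_r¹ = 11/14
Stage 2: N_ring = 29 + 2·19 = 67
Stage 2: 29(ω_s−ω_c) = −67(ω_r−ω_c),  ω_s=0, ω_c=1
Stage 2: ω_r = 1 − (29/67)(0−1) = 96/67
  ⇒ ω_r²/ω_c² = 96/67
Coupling ω_c² = ω_c¹ ⇒ overall = 11/14 × 96/67 = 528/469

528/469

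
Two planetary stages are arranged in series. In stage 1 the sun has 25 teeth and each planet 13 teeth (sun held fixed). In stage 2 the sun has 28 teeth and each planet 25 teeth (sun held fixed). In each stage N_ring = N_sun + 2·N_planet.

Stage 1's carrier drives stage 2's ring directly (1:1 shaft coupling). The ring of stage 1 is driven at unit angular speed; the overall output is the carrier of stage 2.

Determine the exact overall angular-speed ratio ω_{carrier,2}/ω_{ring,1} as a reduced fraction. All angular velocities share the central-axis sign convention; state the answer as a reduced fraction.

Stage 1: N_ring = 25 + 2·13 = 51
Stage 1: 25(ω_s−ω_c) = −51(ω_r−ω_c),  ω_s=0, ω_r=1
Stage 1: 25(0−ω_c) = −51(1−ω_c)  ⇒  76ω_c = 51  ⇒  ω_c = 51/76
  ⇒ ω_c¹/ω_r¹ = 51/76
Stage 2: N_ring = 28 + 2·25 = 78
Stage 2: 28(ω_s−ω_c) = −78(ω_r−ω_c),  ω_s=0, ω_r=1
Stage 2: 28(0−ω_c) = −78(1−ω_c)  ⇒  106ω_c = 78  ⇒  ω_c = 39/53
  ⇒ ω_c²/ω_r² = 39/53
Coupling ω_r² = ω_c¹ ⇒ overall = 51/76 × 39/53 = 1989/4028

1989/4028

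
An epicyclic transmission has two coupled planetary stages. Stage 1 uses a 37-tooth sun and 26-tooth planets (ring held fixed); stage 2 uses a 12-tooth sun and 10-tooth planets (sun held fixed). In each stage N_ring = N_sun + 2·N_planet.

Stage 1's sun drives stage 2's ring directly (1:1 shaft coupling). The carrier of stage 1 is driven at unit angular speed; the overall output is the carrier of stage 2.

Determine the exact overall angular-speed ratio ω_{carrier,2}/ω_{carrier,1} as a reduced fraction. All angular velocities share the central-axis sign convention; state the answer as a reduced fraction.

1008/407

Stage 1: N_ring = 37 + 2·26 = 89
Stage 1: 37(ω_s−ω_c) = −89(ω_r−ω_c),  ω_r=0, ω_c=1
Stage 1: ω_s = 1 − (89/37)(0−1) = 126/37
  ⇒ ω_s¹/ω_c¹ = 126/37
Stage 2: N_ring = 12 + 2·10 = 32
Stage 2: 12(ω_s−ω_c) = −32(ω_r−ω_c),  ω_s=0, ω_r=1
Stage 2: 12(0−ω_c) = −32(1−ω_c)  ⇒  44ω_c = 32  ⇒  ω_c = 8/11
  ⇒ ω_c²/ω_r² = 8/11
Coupling ω_r² = ω_s¹ ⇒ overall = 126/37 × 8/11 = 1008/407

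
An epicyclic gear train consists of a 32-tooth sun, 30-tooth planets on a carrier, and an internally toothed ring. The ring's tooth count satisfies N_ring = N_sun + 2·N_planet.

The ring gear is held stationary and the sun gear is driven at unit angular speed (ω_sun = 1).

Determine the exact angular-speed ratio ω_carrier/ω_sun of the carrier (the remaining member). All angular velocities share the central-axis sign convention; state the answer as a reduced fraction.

N_ring = 32 + 2·30 = 92
32(ω_s−ω_c) = −92(ω_r−ω_c),  ω_r=0, ω_s=1
32(1−ω_c) = −92(0−ω_c)  ⇒  124ω_c = 32  ⇒  ω_c = 8/31
ω_c/ω_s = 8/31

8/31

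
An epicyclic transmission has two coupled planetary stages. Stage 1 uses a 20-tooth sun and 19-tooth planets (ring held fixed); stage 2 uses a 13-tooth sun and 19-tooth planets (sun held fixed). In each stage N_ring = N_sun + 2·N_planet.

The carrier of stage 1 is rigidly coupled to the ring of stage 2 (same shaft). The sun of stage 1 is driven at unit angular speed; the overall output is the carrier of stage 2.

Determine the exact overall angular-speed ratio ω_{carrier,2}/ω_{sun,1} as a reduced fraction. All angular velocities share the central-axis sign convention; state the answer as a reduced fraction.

85/416

Stage 1: N_ring = 20 + 2·19 = 58
Stage 1: 20(ω_s−ω_c) = −58(ω_r−ω_c),  ω_r=0, ω_s=1
Stage 1: 20(1−ω_c) = −58(0−ω_c)  ⇒  78ω_c = 20  ⇒  ω_c = 10/39
  ⇒ ω_c¹/ω_s¹ = 10/39
Stage 2: N_ring = 13 + 2·19 = 51
Stage 2: 13(ω_s−ω_c) = −51(ω_r−ω_c),  ω_s=0, ω_r=1
Stage 2: 13(0−ω_c) = −51(1−ω_c)  ⇒  64ω_c = 51  ⇒  ω_c = 51/64
  ⇒ ω_c²/ω_r² = 51/64
Coupling ω_r² = ω_c¹ ⇒ overall = 10/39 × 51/64 = 85/416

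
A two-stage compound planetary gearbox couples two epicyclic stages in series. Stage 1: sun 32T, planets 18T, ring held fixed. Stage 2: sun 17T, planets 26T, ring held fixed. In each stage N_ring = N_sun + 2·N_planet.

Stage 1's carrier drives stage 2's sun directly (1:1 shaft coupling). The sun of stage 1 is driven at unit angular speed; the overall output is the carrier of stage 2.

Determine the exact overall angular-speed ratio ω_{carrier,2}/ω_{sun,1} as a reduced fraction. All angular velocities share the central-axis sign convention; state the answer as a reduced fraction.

Stage 1: N_ring = 32 + 2·18 = 68
Stage 1: 32(ω_s−ω_c) = −68(ω_r−ω_c),  ω_r=0, ω_s=1
Stage 1: 32(1−ω_c) = −68(0−ω_c)  ⇒  100ω_c = 32  ⇒  ω_c = 8/25
  ⇒ ω_c¹/ω_s¹ = 8/25
Stage 2: N_ring = 17 + 2·26 = 69
Stage 2: 17(ω_s−ω_c) = −69(ω_r−ω_c),  ω_r=0, ω_s=1
Stage 2: 17(1−ω_c) = −69(0−ω_c)  ⇒  86ω_c = 17  ⇒  ω_c = 17/86
  ⇒ ω_c²/ω_s² = 17/86
Coupling ω_s² = ω_c¹ ⇒ overall = 8/25 × 17/86 = 68/1075

68/1075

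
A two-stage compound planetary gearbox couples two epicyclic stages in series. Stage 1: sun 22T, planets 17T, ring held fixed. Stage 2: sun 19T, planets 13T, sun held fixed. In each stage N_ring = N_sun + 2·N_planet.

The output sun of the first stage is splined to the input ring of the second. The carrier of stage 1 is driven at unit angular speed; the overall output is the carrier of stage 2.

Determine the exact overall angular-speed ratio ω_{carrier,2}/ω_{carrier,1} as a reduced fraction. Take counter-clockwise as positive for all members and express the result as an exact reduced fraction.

Stage 1: N_ring = 22 + 2·17 = 56
Stage 1: 22(ω_s−ω_c) = −56(ω_r−ω_c),  ω_r=0, ω_c=1
Stage 1: ω_s = 1 − (56/22)(0−1) = 39/11
  ⇒ ω_s¹/ω_c¹ = 39/11
Stage 2: N_ring = 19 + 2·13 = 45
Stage 2: 19(ω_s−ω_c) = −45(ω_r−ω_c),  ω_s=0, ω_r=1
Stage 2: 19(0−ω_c) = −45(1−ω_c)  ⇒  64ω_c = 45  ⇒  ω_c = 45/64
  ⇒ ω_c²/ω_r² = 45/64
Coupling ω_r² = ω_s¹ ⇒ overall = 39/11 × 45/64 = 1755/704

1755/704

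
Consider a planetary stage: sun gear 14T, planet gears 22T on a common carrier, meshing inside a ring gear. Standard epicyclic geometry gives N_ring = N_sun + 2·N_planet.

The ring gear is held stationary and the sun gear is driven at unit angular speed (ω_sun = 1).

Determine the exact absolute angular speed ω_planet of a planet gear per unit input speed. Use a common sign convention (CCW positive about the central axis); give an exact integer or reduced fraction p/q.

-7/22

N_ring = 14 + 2·22 = 58
14(ω_s−ω_c) = −58(ω_r−ω_c),  ω_r=0, ω_s=1
14(1−ω_c) = −58(0−ω_c)  ⇒  72ω_c = 14  ⇒  ω_c = 7/36
sun–planet: 14·(1−7/36) = −22·(ω_p−ω_c)  ⇒  ω_p−ω_c = −(14/22)·(29/36) = -203/396
ω_p = 7/36 − 203/396 = -7/22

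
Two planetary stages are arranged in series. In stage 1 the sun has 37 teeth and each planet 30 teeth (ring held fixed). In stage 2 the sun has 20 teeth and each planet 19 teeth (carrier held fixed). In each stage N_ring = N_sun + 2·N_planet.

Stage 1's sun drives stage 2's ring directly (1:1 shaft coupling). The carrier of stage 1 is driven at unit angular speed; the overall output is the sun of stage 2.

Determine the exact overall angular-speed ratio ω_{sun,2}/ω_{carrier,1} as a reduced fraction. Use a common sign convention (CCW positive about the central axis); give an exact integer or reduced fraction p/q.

Stage 1: N_ring = 37 + 2·30 = 97
Stage 1: 37(ω_s−ω_c) = −97(ω_r−ω_c),  ω_r=0, ω_c=1
Stage 1: ω_s = 1 − (97/37)(0−1) = 134/37
  ⇒ ω_s¹/ω_c¹ = 134/37
Stage 2: N_ring = 20 + 2·19 = 58
Stage 2: 20(ω_s−ω_c) = −58(ω_r−ω_c),  ω_c=0, ω_r=1
Stage 2: ω_s = 0 − (58/20)(1−0) = -29/10
  ⇒ ω_s²/ω_r² = -29/10
Coupling ω_r² = ω_s¹ ⇒ overall = 134/37 × -29/10 = -1943/185

-1943/185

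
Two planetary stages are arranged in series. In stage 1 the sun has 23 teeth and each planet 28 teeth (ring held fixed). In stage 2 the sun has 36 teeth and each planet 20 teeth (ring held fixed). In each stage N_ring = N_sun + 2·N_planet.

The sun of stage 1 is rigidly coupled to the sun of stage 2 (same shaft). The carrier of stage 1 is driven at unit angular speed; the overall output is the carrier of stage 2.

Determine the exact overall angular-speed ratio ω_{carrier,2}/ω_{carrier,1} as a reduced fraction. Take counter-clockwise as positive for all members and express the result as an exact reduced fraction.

459/322

Stage 1: N_ring = 23 + 2·28 = 79
Stage 1: 23(ω_s−ω_c) = −79(ω_r−ω_c),  ω_r=0, ω_c=1
Stage 1: ω_s = 1 − (79/23)(0−1) = 102/23
  ⇒ ω_s¹/ω_c¹ = 102/23
Stage 2: N_ring = 36 + 2·20 = 76
Stage 2: 36(ω_s−ω_c) = −76(ω_r−ω_c),  ω_r=0, ω_s=1
Stage 2: 36(1−ω_c) = −76(0−ω_c)  ⇒  112ω_c = 36  ⇒  ω_c = 9/28
  ⇒ ω_c²/ω_s² = 9/28
Coupling ω_s² = ω_s¹ ⇒ overall = 102/23 × 9/28 = 459/322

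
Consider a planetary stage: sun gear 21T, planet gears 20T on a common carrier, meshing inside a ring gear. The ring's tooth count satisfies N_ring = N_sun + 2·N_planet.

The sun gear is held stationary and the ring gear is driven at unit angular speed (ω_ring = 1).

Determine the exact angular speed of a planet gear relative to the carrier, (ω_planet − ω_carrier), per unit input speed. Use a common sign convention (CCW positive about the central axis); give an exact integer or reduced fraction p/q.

1281/1640

N_ring = 21 + 2·20 = 61
21(ω_s−ω_c) = −61(ω_r−ω_c),  ω_s=0, ω_r=1
21(0−ω_c) = −61(1−ω_c)  ⇒  82ω_c = 61  ⇒  ω_c = 61/82
sun–planet: 21·(0−61/82) = −20·(ω_p−ω_c)  ⇒  ω_p−ω_c = −(21/20)·(-61/82) = 1281/1640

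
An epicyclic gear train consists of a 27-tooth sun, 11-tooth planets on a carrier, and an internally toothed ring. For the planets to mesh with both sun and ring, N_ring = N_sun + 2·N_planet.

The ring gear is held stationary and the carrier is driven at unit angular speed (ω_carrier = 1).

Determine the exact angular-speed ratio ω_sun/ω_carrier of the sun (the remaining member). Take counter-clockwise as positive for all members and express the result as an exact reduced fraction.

N_ring = 27 + 2·11 = 49
27(ω_s−ω_c) = −49(ω_r−ω_c),  ω_r=0, ω_c=1
ω_s = 1 − (49/27)(0−1) = 76/27
ω_s/ω_c = 76/27

76/27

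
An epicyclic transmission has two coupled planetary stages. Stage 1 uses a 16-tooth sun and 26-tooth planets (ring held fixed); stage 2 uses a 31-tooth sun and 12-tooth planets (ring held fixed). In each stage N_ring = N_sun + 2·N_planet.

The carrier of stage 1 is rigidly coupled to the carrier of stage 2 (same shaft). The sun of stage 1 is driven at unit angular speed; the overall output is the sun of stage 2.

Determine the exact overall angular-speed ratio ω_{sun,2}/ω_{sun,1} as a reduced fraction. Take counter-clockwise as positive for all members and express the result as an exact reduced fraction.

344/651

Stage 1: N_ring = 16 + 2·26 = 68
Stage 1: 16(ω_s−ω_c) = −68(ω_r−ω_c),  ω_r=0, ω_s=1
Stage 1: 16(1−ω_c) = −68(0−ω_c)  ⇒  84ω_c = 16  ⇒  ω_c = 4/21
  ⇒ ω_c¹/ω_s¹ = 4/21
Stage 2: N_ring = 31 + 2·12 = 55
Stage 2: 31(ω_s−ω_c) = −55(ω_r−ω_c),  ω_r=0, ω_c=1
Stage 2: ω_s = 1 − (55/31)(0−1) = 86/31
  ⇒ ω_s²/ω_c² = 86/31
Coupling ω_c² = ω_c¹ ⇒ overall = 4/21 × 86/31 = 344/651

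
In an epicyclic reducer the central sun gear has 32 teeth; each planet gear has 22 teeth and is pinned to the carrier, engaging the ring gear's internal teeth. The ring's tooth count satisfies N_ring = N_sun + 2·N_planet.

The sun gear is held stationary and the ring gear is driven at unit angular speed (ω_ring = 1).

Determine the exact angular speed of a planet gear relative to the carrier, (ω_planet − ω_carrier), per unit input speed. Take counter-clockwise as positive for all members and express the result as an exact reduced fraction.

304/297

N_ring = 32 + 2·22 = 76
32(ω_s−ω_c) = −76(ω_r−ω_c),  ω_s=0, ω_r=1
32(0−ω_c) = −76(1−ω_c)  ⇒  108ω_c = 76  ⇒  ω_c = 19/27
sun–planet: 32·(0−19/27) = −22·(ω_p−ω_c)  ⇒  ω_p−ω_c = −(32/22)·(-19/27) = 304/297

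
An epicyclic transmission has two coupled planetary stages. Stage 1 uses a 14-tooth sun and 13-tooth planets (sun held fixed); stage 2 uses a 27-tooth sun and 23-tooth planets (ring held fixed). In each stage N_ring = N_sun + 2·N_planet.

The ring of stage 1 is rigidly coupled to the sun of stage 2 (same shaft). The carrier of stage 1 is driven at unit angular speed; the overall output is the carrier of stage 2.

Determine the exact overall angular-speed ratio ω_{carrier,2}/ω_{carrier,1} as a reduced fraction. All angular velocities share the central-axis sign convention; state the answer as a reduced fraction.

Stage 1: N_ring = 14 + 2·13 = 40
Stage 1: 14(ω_s−ω_c) = −40(ω_r−ω_c),  ω_s=0, ω_c=1
Stage 1: ω_r = 1 − (14/40)(0−1) = 27/20
  ⇒ ω_r¹/ω_c¹ = 27/20
Stage 2: N_ring = 27 + 2·23 = 73
Stage 2: 27(ω_s−ω_c) = −73(ω_r−ω_c),  ω_r=0, ω_s=1
Stage 2: 27(1−ω_c) = −73(0−ω_c)  ⇒  100ω_c = 27  ⇒  ω_c = 27/100
  ⇒ ω_c²/ω_s² = 27/100
Coupling ω_s² = ω_r¹ ⇒ overall = 27/20 × 27/100 = 729/2000

729/2000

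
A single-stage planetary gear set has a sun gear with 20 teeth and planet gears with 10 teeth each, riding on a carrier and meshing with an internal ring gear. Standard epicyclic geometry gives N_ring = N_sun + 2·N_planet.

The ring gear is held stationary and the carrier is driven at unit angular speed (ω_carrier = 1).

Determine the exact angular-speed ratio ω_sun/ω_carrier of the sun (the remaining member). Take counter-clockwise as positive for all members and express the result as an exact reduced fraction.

3

N_ring = 20 + 2·10 = 40
20(ω_s−ω_c) = −40(ω_r−ω_c),  ω_r=0, ω_c=1
ω_s = 1 − (40/20)(0−1) = 3
ω_s/ω_c = 3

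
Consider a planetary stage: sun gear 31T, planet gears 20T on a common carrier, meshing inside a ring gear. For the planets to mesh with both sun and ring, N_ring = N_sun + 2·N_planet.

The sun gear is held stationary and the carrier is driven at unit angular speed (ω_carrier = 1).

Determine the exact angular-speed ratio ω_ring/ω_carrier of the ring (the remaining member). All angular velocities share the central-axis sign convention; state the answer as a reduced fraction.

102/71

N_ring = 31 + 2·20 = 71
31(ω_s−ω_c) = −71(ω_r−ω_c),  ω_s=0, ω_c=1
ω_r = 1 − (31/71)(0−1) = 102/71
ω_r/ω_c = 102/71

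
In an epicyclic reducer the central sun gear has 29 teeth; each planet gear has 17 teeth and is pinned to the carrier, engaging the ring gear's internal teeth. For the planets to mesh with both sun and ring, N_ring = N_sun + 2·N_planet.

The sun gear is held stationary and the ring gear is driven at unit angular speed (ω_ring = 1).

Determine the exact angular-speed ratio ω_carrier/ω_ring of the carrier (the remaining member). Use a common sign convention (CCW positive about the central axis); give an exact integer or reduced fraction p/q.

N_ring = 29 + 2·17 = 63
29(ω_s−ω_c) = −63(ω_r−ω_c),  ω_s=0, ω_r=1
29(0−ω_c) = −63(1−ω_c)  ⇒  92ω_c = 63  ⇒  ω_c = 63/92
ω_c/ω_r = 63/92

63/92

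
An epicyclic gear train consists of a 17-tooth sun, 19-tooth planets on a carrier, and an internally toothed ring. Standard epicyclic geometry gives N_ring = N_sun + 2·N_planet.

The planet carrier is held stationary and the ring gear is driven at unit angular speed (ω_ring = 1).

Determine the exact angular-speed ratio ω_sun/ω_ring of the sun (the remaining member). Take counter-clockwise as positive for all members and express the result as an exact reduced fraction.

N_ring = 17 + 2·19 = 55
17(ω_s−ω_c) = −55(ω_r−ω_c),  ω_c=0, ω_r=1
ω_s = 0 − (55/17)(1−0) = -55/17
ω_s/ω_r = -55/17

-55/17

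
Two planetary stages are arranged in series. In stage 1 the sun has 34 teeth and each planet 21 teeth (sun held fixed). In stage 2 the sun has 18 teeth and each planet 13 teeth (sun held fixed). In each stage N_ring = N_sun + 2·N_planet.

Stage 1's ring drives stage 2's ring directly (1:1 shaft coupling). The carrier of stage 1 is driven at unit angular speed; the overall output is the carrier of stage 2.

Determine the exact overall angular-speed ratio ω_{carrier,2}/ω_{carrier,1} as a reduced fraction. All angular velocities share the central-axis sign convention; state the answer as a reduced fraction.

605/589

Stage 1: N_ring = 34 + 2·21 = 76
Stage 1: 34(ω_s−ω_c) = −76(ω_r−ω_c),  ω_s=0, ω_c=1
Stage 1: ω_r = 1 − (34/76)(0−1) = 55/38
  ⇒ ω_r¹/ω_c¹ = 55/38
Stage 2: N_ring = 18 + 2·13 = 44
Stage 2: 18(ω_s−ω_c) = −44(ω_r−ω_c),  ω_s=0, ω_r=1
Stage 2: 18(0−ω_c) = −44(1−ω_c)  ⇒  62ω_c = 44  ⇒  ω_c = 22/31
  ⇒ ω_c²/ω_r² = 22/31
Coupling ω_r² = ω_r¹ ⇒ overall = 55/38 × 22/31 = 605/589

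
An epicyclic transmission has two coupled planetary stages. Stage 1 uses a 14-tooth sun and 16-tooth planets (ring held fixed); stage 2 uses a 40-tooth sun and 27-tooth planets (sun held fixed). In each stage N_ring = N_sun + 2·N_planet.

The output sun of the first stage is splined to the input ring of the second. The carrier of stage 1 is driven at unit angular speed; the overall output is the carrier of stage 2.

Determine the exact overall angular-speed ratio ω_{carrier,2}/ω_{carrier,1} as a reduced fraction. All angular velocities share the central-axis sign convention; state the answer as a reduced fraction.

1410/469

Stage 1: N_ring = 14 + 2·16 = 46
Stage 1: 14(ω_s−ω_c) = −46(ω_r−ω_c),  ω_r=0, ω_c=1
Stage 1: ω_s = 1 − (46/14)(0−1) = 30/7
  ⇒ ω_s¹/ω_c¹ = 30/7
Stage 2: N_ring = 40 + 2·27 = 94
Stage 2: 40(ω_s−ω_c) = −94(ω_r−ω_c),  ω_s=0, ω_r=1
Stage 2: 40(0−ω_c) = −94(1−ω_c)  ⇒  134ω_c = 94  ⇒  ω_c = 47/67
  ⇒ ω_c²/ω_r² = 47/67
Coupling ω_r² = ω_s¹ ⇒ overall = 30/7 × 47/67 = 1410/469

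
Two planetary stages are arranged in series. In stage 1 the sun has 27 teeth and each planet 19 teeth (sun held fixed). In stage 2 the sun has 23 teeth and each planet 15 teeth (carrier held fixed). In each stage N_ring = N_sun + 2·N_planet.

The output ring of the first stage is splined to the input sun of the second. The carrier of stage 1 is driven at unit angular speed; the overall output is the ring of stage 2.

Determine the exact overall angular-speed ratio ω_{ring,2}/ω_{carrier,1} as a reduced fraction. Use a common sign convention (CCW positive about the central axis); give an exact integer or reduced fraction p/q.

-2116/3445

Stage 1: N_ring = 27 + 2·19 = 65
Stage 1: 27(ω_s−ω_c) = −65(ω_r−ω_c),  ω_s=0, ω_c=1
Stage 1: ω_r = 1 − (27/65)(0−1) = 92/65
  ⇒ ω_r¹/ω_c¹ = 92/65
Stage 2: N_ring = 23 + 2·15 = 53
Stage 2: 23(ω_s−ω_c) = −53(ω_r−ω_c),  ω_c=0, ω_s=1
Stage 2: ω_r = 0 − (23/53)(1−0) = -23/53
  ⇒ ω_r²/ω_s² = -23/53
Coupling ω_s² = ω_r¹ ⇒ overall = 92/65 × -23/53 = -2116/3445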